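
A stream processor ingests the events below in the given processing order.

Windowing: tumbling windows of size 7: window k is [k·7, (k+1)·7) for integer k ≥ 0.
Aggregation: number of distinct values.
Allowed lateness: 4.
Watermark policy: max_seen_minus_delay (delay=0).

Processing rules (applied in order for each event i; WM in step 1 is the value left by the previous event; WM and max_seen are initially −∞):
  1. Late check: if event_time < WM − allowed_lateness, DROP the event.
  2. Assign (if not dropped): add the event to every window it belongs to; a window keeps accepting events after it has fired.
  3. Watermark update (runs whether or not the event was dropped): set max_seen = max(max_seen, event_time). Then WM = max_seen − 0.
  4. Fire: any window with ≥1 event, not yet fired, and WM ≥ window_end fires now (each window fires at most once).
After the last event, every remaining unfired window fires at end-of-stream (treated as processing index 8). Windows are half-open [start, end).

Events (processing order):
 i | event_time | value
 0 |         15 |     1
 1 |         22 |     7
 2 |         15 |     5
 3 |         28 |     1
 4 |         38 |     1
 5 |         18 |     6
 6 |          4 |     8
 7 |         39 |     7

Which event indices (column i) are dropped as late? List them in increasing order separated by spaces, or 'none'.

i=0 t=15 v=1: → [14,21); WM=15
i=1 t=22 v=7: → [21,28); WM=22; [14,21) fires=1
i=2 t=15 v=5: DROP (t<22-4); WM=22
i=3 t=28 v=1: → [28,35); WM=28; [21,28) fires=1
i=4 t=38 v=1: → [35,42); WM=38; [28,35) fires=1
i=5 t=18 v=6: DROP (t<38-4); WM=38
i=6 t=4 v=8: DROP (t<38-4); WM=38
i=7 t=39 v=7: → [35,42); WM=39

2 5 6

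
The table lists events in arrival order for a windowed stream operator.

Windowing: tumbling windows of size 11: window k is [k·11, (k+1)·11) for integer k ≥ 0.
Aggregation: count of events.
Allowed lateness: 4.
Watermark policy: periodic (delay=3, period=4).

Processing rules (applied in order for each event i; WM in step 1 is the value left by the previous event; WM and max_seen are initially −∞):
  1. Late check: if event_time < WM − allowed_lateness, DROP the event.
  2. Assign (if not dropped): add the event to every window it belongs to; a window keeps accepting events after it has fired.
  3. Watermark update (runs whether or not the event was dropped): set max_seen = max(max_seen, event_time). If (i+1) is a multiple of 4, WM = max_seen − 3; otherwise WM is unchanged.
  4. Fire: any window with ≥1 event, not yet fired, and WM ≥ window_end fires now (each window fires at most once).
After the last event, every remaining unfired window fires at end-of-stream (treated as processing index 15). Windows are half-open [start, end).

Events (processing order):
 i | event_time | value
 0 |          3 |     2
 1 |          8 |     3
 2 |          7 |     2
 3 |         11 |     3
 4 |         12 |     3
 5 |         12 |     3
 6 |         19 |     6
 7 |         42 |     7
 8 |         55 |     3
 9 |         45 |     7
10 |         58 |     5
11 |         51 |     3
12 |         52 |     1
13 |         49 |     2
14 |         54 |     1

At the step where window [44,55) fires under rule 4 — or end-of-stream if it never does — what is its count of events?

i=0 t=3 v=2: → [0,11); WM=−∞
i=1 t=8 v=3: → [0,11); WM=−∞
i=2 t=7 v=2: → [0,11); WM=−∞
i=3 t=11 v=3: → [11,22); WM=8
i=4 t=12 v=3: → [11,22); WM=8
i=5 t=12 v=3: → [11,22); WM=8
i=6 t=19 v=6: → [11,22); WM=8
i=7 t=42 v=7: → [33,44); WM=39; [0,11) fires=3 [11,22) fires=4
i=8 t=55 v=3: → [55,66); WM=39
i=9 t=45 v=7: → [44,55); WM=39
i=10 t=58 v=5: → [55,66); WM=39
i=11 t=51 v=3: → [44,55); WM=55; [33,44) fires=1 [44,55) fires=2
i=12 t=52 v=1: → [44,55); WM=55
i=13 t=49 v=2: DROP (t<55-4); WM=55
i=14 t=54 v=1: → [44,55); WM=55

2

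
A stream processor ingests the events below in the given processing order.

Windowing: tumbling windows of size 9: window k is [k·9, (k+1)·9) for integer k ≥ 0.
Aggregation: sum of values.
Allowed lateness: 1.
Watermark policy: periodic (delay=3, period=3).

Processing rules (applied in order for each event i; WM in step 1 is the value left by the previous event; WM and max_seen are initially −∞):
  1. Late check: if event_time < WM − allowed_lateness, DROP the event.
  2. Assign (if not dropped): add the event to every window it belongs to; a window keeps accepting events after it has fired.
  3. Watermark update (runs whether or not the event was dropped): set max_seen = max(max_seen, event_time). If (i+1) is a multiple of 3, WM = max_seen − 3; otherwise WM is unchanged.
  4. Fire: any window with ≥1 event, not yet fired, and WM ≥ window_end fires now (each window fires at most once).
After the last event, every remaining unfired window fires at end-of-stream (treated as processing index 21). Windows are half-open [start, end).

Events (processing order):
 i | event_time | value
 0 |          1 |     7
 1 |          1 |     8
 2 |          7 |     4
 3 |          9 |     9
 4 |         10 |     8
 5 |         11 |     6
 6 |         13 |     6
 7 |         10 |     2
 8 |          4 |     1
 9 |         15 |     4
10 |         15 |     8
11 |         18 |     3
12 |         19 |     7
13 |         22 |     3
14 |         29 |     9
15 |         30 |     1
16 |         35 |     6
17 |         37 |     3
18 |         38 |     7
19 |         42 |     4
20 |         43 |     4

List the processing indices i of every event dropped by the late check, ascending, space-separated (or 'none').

8

i=0 t=1 v=7: → [0,9); WM=−∞
i=1 t=1 v=8: → [0,9); WM=−∞
i=2 t=7 v=4: → [0,9); WM=4
i=3 t=9 v=9: → [9,18); WM=4
i=4 t=10 v=8: → [9,18); WM=4
i=5 t=11 v=6: → [9,18); WM=8
i=6 t=13 v=6: → [9,18); WM=8
i=7 t=10 v=2: → [9,18); WM=8
i=8 t=4 v=1: DROP (t<8-1); WM=10; [0,9) fires=19
i=9 t=15 v=4: → [9,18); WM=10
i=10 t=15 v=8: → [9,18); WM=10
i=11 t=18 v=3: → [18,27); WM=15
i=12 t=19 v=7: → [18,27); WM=15
i=13 t=22 v=3: → [18,27); WM=15
i=14 t=29 v=9: → [27,36); WM=26; [9,18) fires=43
i=15 t=30 v=1: → [27,36); WM=26
i=16 t=35 v=6: → [27,36); WM=26
i=17 t=37 v=3: → [36,45); WM=34; [18,27) fires=13
i=18 t=38 v=7: → [36,45); WM=34
i=19 t=42 v=4: → [36,45); WM=34
i=20 t=43 v=4: → [36,45); WM=40; [27,36) fires=16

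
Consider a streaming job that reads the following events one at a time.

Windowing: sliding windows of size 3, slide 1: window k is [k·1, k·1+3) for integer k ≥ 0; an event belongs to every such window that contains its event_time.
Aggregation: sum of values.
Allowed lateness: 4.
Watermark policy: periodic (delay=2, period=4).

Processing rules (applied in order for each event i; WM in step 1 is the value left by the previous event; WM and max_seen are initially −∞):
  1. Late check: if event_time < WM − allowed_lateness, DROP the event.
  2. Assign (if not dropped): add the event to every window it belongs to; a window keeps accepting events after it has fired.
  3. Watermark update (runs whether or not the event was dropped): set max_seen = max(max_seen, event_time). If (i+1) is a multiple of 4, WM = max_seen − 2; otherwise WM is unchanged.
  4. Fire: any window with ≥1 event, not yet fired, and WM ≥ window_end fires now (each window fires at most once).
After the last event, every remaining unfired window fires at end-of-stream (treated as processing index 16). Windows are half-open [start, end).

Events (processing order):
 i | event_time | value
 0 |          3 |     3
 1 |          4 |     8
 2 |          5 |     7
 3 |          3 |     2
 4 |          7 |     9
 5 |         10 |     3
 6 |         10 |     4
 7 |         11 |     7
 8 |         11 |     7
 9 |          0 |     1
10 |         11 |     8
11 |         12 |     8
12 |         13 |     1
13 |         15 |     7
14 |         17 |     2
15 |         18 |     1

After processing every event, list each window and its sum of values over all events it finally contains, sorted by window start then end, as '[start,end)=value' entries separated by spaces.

i=0 t=3 v=3: → [3,6),[2,5),[1,4); WM=−∞
i=1 t=4 v=8: → [4,7),[3,6),[2,5); WM=−∞
i=2 t=5 v=7: → [5,8),[4,7),[3,6); WM=−∞
i=3 t=3 v=2: → [3,6),[2,5),[1,4); WM=3
i=4 t=7 v=9: → [7,10),[6,9),[5,8); WM=3
i=5 t=10 v=3: → [10,13),[9,12),[8,11); WM=3
i=6 t=10 v=4: → [10,13),[9,12),[8,11); WM=3
i=7 t=11 v=7: → [11,14),[10,13),[9,12); WM=9; [1,4) fires=5 [2,5) fires=13 [3,6) fires=20 [4,7) fires=15 [5,8) fires=16 [6,9) fires=9
i=8 t=11 v=7: → [11,14),[10,13),[9,12); WM=9
i=9 t=0 v=1: DROP (t<9-4); WM=9
i=10 t=11 v=8: → [11,14),[10,13),[9,12); WM=9
i=11 t=12 v=8: → [12,15),[11,14),[10,13); WM=10; [7,10) fires=9
i=12 t=13 v=1: → [13,16),[12,15),[11,14); WM=10
i=13 t=15 v=7: → [15,18),[14,17),[13,16); WM=10
i=14 t=17 v=2: → [17,20),[16,19),[15,18); WM=10
i=15 t=18 v=1: → [18,21),[17,20),[16,19); WM=16; [8,11) fires=7 [9,12) fires=29 [10,13) fires=37 [11,14) fires=31 [12,15) fires=9 [13,16) fires=8

[1,4)=5 [2,5)=13 [3,6)=20 [4,7)=15 [5,8)=16 [6,9)=9 [7,10)=9 [8,11)=7 [9,12)=29 [10,13)=37 [11,14)=31 [12,15)=9 [13,16)=8 [14,17)=7 [15,18)=9 [16,19)=3 [17,20)=3 [18,21)=1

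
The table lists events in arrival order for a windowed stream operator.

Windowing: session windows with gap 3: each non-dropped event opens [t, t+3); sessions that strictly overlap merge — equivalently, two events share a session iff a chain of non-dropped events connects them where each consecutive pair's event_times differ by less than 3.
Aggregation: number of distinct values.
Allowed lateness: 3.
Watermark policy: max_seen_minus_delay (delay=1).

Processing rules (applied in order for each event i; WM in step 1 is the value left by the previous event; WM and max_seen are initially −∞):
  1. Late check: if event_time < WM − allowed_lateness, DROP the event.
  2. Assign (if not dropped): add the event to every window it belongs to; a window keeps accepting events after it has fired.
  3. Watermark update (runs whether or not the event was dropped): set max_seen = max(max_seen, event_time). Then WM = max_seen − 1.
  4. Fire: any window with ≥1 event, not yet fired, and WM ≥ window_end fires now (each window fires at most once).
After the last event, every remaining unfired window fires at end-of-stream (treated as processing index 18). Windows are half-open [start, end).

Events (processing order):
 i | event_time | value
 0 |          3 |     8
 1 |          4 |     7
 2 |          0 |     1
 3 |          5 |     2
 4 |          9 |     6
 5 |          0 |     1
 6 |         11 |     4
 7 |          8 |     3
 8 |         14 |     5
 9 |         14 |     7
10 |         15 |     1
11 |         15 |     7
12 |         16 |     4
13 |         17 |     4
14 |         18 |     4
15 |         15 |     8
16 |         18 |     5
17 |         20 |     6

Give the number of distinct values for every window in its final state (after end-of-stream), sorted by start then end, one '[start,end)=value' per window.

i=0 t=3 v=8: → [3,6); WM=2
i=1 t=4 v=7: → [3,7); WM=3
i=2 t=0 v=1: → [0,3); WM=3
i=3 t=5 v=2: → [3,8); WM=4
i=4 t=9 v=6: → [9,12); WM=8
i=5 t=0 v=1: DROP (t<8-3); WM=8
i=6 t=11 v=4: → [9,14); WM=10
i=7 t=8 v=3: → [8,14); WM=10
i=8 t=14 v=5: → [14,17); WM=13
i=9 t=14 v=7: → [14,17); WM=13
i=10 t=15 v=1: → [14,18); WM=14
i=11 t=15 v=7: → [14,18); WM=14
i=12 t=16 v=4: → [14,19); WM=15
i=13 t=17 v=4: → [14,20); WM=16
i=14 t=18 v=4: → [14,21); WM=17
i=15 t=15 v=8: → [14,21); WM=17
i=16 t=18 v=5: → [14,21); WM=17
i=17 t=20 v=6: → [14,23); WM=19

[0,3)=1 [3,8)=3 [8,14)=3 [14,23)=6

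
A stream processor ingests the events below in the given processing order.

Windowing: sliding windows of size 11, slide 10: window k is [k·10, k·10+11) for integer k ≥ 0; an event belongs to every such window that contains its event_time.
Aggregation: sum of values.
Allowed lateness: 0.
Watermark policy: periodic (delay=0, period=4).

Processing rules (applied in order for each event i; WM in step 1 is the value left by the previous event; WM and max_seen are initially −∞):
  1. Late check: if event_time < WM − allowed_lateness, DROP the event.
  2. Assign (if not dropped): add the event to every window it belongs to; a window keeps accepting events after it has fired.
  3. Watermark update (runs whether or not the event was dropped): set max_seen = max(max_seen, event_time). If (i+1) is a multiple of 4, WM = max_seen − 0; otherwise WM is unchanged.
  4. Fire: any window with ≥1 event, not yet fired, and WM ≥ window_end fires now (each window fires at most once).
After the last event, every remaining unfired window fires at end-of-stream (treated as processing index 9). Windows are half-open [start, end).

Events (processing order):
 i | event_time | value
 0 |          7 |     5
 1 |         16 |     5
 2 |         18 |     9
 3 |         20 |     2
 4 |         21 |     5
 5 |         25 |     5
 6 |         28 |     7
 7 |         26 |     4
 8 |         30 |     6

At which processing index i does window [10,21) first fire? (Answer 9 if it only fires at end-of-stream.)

7

i=0 t=7 v=5: → [0,11); WM=−∞
i=1 t=16 v=5: → [10,21); WM=−∞
i=2 t=18 v=9: → [10,21); WM=−∞
i=3 t=20 v=2: → [20,31),[10,21); WM=20; [0,11) fires=5
i=4 t=21 v=5: → [20,31); WM=20
i=5 t=25 v=5: → [20,31); WM=20
i=6 t=28 v=7: → [20,31); WM=20
i=7 t=26 v=4: → [20,31); WM=28; [10,21) fires=16
i=8 t=30 v=6: → [30,41),[20,31); WM=28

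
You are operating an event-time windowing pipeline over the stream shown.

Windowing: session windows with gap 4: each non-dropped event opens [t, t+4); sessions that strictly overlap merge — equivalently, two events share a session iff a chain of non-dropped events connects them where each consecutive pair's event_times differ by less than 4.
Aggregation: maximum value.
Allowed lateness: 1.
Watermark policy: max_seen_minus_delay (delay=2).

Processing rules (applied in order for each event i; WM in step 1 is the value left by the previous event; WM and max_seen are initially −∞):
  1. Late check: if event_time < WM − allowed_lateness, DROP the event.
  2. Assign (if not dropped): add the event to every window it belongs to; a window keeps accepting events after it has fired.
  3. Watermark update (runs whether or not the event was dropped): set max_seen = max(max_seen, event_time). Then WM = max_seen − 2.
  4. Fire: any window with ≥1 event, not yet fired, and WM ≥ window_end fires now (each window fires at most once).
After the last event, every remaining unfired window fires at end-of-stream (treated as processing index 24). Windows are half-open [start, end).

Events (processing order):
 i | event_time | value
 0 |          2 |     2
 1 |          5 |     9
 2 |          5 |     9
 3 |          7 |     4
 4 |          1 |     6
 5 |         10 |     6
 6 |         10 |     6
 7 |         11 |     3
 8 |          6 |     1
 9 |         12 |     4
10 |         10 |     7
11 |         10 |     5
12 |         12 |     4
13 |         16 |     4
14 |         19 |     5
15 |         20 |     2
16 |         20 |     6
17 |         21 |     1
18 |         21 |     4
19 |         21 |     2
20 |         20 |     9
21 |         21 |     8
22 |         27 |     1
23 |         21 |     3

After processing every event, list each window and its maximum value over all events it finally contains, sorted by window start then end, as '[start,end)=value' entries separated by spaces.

i=0 t=2 v=2: → [2,6); WM=0
i=1 t=5 v=9: → [2,9); WM=3
i=2 t=5 v=9: → [2,9); WM=3
i=3 t=7 v=4: → [2,11); WM=5
i=4 t=1 v=6: DROP (t<5-1); WM=5
i=5 t=10 v=6: → [2,14); WM=8
i=6 t=10 v=6: → [2,14); WM=8
i=7 t=11 v=3: → [2,15); WM=9
i=8 t=6 v=1: DROP (t<9-1); WM=9
i=9 t=12 v=4: → [2,16); WM=10
i=10 t=10 v=7: → [2,16); WM=10
i=11 t=10 v=5: → [2,16); WM=10
i=12 t=12 v=4: → [2,16); WM=10
i=13 t=16 v=4: → [16,20); WM=14
i=14 t=19 v=5: → [16,23); WM=17
i=15 t=20 v=2: → [16,24); WM=18
i=16 t=20 v=6: → [16,24); WM=18
i=17 t=21 v=1: → [16,25); WM=19
i=18 t=21 v=4: → [16,25); WM=19
i=19 t=21 v=2: → [16,25); WM=19
i=20 t=20 v=9: → [16,25); WM=19
i=21 t=21 v=8: → [16,25); WM=19
i=22 t=27 v=1: → [27,31); WM=25
i=23 t=21 v=3: DROP (t<25-1); WM=25

[2,16)=9 [16,25)=9 [27,31)=1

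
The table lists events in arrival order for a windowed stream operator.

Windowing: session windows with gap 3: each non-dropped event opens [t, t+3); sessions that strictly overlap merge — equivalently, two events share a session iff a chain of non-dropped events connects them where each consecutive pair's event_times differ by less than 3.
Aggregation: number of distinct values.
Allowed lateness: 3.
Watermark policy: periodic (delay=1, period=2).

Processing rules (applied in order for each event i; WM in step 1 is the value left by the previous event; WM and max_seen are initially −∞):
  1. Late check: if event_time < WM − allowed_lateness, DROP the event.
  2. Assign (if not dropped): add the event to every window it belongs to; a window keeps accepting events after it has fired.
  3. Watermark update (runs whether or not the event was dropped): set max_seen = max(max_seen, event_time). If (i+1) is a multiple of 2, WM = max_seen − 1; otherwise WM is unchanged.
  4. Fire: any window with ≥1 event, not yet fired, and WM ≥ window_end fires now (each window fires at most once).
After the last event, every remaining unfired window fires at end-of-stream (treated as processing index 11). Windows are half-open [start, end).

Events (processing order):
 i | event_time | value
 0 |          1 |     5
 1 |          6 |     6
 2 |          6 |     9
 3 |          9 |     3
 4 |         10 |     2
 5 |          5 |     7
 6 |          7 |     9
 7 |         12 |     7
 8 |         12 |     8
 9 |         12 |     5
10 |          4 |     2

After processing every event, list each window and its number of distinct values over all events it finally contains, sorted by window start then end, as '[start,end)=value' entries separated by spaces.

[1,4)=1 [5,15)=7

i=0 t=1 v=5: → [1,4); WM=−∞
i=1 t=6 v=6: → [6,9); WM=5
i=2 t=6 v=9: → [6,9); WM=5
i=3 t=9 v=3: → [9,12); WM=8
i=4 t=10 v=2: → [9,13); WM=8
i=5 t=5 v=7: → [5,9); WM=9
i=6 t=7 v=9: → [5,13); WM=9
i=7 t=12 v=7: → [5,15); WM=11
i=8 t=12 v=8: → [5,15); WM=11
i=9 t=12 v=5: → [5,15); WM=11
i=10 t=4 v=2: DROP (t<11-3); WM=11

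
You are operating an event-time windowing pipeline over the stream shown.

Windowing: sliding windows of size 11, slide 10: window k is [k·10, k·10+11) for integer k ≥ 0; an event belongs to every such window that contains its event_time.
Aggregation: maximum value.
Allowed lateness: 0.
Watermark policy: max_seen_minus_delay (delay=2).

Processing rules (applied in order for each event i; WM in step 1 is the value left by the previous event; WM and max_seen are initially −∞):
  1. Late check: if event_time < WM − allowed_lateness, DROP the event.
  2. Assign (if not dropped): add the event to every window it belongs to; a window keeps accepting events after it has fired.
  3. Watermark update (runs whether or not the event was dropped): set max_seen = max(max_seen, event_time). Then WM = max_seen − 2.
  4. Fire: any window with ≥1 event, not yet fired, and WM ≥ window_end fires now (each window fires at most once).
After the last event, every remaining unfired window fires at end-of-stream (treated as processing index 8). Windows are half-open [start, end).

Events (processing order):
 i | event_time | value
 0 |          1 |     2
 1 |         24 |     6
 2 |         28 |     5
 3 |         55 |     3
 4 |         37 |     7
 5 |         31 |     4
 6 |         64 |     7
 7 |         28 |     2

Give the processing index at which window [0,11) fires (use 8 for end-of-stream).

1

i=0 t=1 v=2: → [0,11); WM=-1
i=1 t=24 v=6: → [20,31); WM=22; [0,11) fires=2
i=2 t=28 v=5: → [20,31); WM=26
i=3 t=55 v=3: → [50,61); WM=53; [20,31) fires=6
i=4 t=37 v=7: DROP (t<53-0); WM=53
i=5 t=31 v=4: DROP (t<53-0); WM=53
i=6 t=64 v=7: → [60,71); WM=62; [50,61) fires=3
i=7 t=28 v=2: DROP (t<62-0); WM=62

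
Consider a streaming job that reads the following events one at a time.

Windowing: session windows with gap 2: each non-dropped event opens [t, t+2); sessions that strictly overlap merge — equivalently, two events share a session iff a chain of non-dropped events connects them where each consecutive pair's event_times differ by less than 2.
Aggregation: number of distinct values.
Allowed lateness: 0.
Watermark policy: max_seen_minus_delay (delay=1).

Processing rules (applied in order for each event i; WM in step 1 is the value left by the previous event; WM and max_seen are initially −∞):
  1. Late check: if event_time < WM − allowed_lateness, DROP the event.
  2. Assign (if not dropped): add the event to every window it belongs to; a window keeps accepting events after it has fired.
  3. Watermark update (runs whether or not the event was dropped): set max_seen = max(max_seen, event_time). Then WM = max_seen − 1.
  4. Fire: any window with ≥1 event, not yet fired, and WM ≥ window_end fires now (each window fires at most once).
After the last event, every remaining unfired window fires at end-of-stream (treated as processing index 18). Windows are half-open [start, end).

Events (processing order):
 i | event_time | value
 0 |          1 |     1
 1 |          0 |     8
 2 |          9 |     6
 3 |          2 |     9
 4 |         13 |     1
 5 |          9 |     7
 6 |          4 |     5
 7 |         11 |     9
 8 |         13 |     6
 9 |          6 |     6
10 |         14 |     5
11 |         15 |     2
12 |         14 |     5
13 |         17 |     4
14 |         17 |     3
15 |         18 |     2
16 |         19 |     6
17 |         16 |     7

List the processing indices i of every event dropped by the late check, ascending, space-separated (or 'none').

i=0 t=1 v=1: → [1,3); WM=0
i=1 t=0 v=8: → [0,3); WM=0
i=2 t=9 v=6: → [9,11); WM=8
i=3 t=2 v=9: DROP (t<8-0); WM=8
i=4 t=13 v=1: → [13,15); WM=12
i=5 t=9 v=7: DROP (t<12-0); WM=12
i=6 t=4 v=5: DROP (t<12-0); WM=12
i=7 t=11 v=9: DROP (t<12-0); WM=12
i=8 t=13 v=6: → [13,15); WM=12
i=9 t=6 v=6: DROP (t<12-0); WM=12
i=10 t=14 v=5: → [13,16); WM=13
i=11 t=15 v=2: → [13,17); WM=14
i=12 t=14 v=5: → [13,17); WM=14
i=13 t=17 v=4: → [17,19); WM=16
i=14 t=17 v=3: → [17,19); WM=16
i=15 t=18 v=2: → [17,20); WM=17
i=16 t=19 v=6: → [17,21); WM=18
i=17 t=16 v=7: DROP (t<18-0); WM=18

3 5 6 7 9 17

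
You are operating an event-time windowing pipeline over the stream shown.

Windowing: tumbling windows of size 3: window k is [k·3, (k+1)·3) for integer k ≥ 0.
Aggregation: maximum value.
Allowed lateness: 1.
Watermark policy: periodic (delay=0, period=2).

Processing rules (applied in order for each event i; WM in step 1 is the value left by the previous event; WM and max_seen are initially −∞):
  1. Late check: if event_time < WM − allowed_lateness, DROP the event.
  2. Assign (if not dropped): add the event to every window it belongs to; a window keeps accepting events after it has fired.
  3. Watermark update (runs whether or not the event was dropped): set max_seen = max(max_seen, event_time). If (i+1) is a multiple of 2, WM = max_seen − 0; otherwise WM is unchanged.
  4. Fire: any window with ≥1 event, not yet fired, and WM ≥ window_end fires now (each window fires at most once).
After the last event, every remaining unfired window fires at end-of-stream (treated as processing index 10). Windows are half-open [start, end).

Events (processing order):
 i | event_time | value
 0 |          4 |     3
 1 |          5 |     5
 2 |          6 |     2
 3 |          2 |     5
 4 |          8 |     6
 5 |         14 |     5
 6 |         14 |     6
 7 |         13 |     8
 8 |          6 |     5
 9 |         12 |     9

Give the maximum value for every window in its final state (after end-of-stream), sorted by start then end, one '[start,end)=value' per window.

[3,6)=5 [6,9)=6 [12,15)=8

i=0 t=4 v=3: → [3,6); WM=−∞
i=1 t=5 v=5: → [3,6); WM=5
i=2 t=6 v=2: → [6,9); WM=5
i=3 t=2 v=5: DROP (t<5-1); WM=6; [3,6) fires=5
i=4 t=8 v=6: → [6,9); WM=6
i=5 t=14 v=5: → [12,15); WM=14; [6,9) fires=6
i=6 t=14 v=6: → [12,15); WM=14
i=7 t=13 v=8: → [12,15); WM=14
i=8 t=6 v=5: DROP (t<14-1); WM=14
i=9 t=12 v=9: DROP (t<14-1); WM=14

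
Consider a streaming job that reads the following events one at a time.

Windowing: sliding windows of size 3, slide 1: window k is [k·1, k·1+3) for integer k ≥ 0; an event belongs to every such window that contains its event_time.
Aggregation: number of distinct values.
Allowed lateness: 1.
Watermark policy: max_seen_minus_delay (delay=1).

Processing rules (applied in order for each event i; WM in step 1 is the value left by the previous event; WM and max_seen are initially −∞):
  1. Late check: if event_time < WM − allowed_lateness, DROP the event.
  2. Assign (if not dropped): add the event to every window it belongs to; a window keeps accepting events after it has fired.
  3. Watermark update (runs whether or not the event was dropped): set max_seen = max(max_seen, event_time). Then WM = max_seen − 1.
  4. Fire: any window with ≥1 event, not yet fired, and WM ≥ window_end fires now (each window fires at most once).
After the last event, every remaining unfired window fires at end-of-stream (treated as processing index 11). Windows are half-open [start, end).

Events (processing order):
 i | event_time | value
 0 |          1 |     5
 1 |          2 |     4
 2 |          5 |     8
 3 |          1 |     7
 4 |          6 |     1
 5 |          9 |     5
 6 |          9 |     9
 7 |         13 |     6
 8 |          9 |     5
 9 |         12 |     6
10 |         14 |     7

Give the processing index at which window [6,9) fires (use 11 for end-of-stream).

7

i=0 t=1 v=5: → [1,4),[0,3); WM=0
i=1 t=2 v=4: → [2,5),[1,4),[0,3); WM=1
i=2 t=5 v=8: → [5,8),[4,7),[3,6); WM=4; [0,3) fires=2 [1,4) fires=2
i=3 t=1 v=7: DROP (t<4-1); WM=4
i=4 t=6 v=1: → [6,9),[5,8),[4,7); WM=5; [2,5) fires=1
i=5 t=9 v=5: → [9,12),[8,11),[7,10); WM=8; [3,6) fires=1 [4,7) fires=2 [5,8) fires=2
i=6 t=9 v=9: → [9,12),[8,11),[7,10); WM=8
i=7 t=13 v=6: → [13,16),[12,15),[11,14); WM=12; [6,9) fires=1 [7,10) fires=2 [8,11) fires=2 [9,12) fires=2
i=8 t=9 v=5: DROP (t<12-1); WM=12
i=9 t=12 v=6: → [12,15),[11,14),[10,13); WM=12
i=10 t=14 v=7: → [14,17),[13,16),[12,15); WM=13; [10,13) fires=1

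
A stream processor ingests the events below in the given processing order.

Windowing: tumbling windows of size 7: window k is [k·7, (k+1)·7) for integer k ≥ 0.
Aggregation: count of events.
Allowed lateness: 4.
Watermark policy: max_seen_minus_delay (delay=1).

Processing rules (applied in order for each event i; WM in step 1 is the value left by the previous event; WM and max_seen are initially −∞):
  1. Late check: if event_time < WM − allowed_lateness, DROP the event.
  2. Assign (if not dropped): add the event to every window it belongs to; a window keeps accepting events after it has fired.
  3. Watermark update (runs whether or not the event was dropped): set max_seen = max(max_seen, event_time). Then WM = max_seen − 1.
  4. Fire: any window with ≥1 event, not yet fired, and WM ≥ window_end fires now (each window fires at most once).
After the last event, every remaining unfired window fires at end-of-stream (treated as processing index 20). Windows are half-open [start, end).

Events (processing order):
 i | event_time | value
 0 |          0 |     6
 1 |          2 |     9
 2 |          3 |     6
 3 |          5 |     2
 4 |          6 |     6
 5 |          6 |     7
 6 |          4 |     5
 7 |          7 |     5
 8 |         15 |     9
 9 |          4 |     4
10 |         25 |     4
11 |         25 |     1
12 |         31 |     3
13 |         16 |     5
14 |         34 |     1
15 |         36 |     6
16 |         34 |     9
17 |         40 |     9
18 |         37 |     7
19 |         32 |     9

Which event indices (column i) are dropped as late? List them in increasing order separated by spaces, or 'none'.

i=0 t=0 v=6: → [0,7); WM=-1
i=1 t=2 v=9: → [0,7); WM=1
i=2 t=3 v=6: → [0,7); WM=2
i=3 t=5 v=2: → [0,7); WM=4
i=4 t=6 v=6: → [0,7); WM=5
i=5 t=6 v=7: → [0,7); WM=5
i=6 t=4 v=5: → [0,7); WM=5
i=7 t=7 v=5: → [7,14); WM=6
i=8 t=15 v=9: → [14,21); WM=14; [0,7) fires=7 [7,14) fires=1
i=9 t=4 v=4: DROP (t<14-4); WM=14
i=10 t=25 v=4: → [21,28); WM=24; [14,21) fires=1
i=11 t=25 v=1: → [21,28); WM=24
i=12 t=31 v=3: → [28,35); WM=30; [21,28) fires=2
i=13 t=16 v=5: DROP (t<30-4); WM=30
i=14 t=34 v=1: → [28,35); WM=33
i=15 t=36 v=6: → [35,42); WM=35; [28,35) fires=2
i=16 t=34 v=9: → [28,35); WM=35
i=17 t=40 v=9: → [35,42); WM=39
i=18 t=37 v=7: → [35,42); WM=39
i=19 t=32 v=9: DROP (t<39-4); WM=39

9 13 19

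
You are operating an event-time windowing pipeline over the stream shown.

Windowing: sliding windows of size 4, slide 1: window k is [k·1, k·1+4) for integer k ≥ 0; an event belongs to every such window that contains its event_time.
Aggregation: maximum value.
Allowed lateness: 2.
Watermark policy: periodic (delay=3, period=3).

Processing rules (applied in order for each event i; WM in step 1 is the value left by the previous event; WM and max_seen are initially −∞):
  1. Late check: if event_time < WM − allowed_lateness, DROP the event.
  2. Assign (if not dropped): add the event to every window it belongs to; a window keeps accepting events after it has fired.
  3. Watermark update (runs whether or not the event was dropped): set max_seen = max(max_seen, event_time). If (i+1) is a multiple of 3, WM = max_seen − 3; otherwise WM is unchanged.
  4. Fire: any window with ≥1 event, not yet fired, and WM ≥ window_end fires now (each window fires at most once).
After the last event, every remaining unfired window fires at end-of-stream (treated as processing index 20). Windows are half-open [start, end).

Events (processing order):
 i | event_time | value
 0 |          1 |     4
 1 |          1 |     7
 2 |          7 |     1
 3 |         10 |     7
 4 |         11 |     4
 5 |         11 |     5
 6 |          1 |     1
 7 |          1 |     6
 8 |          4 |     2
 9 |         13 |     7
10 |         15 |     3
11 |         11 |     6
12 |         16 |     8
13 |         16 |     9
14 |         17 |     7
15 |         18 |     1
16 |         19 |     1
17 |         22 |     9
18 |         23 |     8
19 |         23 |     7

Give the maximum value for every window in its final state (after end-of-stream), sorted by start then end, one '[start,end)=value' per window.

i=0 t=1 v=4: → [1,5),[0,4); WM=−∞
i=1 t=1 v=7: → [1,5),[0,4); WM=−∞
i=2 t=7 v=1: → [7,11),[6,10),[5,9),[4,8); WM=4; [0,4) fires=7
i=3 t=10 v=7: → [10,14),[9,13),[8,12),[7,11); WM=4
i=4 t=11 v=4: → [11,15),[10,14),[9,13),[8,12); WM=4
i=5 t=11 v=5: → [11,15),[10,14),[9,13),[8,12); WM=8; [1,5) fires=7 [4,8) fires=1
i=6 t=1 v=1: DROP (t<8-2); WM=8
i=7 t=1 v=6: DROP (t<8-2); WM=8
i=8 t=4 v=2: DROP (t<8-2); WM=8
i=9 t=13 v=7: → [13,17),[12,16),[11,15),[10,14); WM=8
i=10 t=15 v=3: → [15,19),[14,18),[13,17),[12,16); WM=8
i=11 t=11 v=6: → [11,15),[10,14),[9,13),[8,12); WM=12; [5,9) fires=1 [6,10) fires=1 [7,11) fires=7 [8,12) fires=7
i=12 t=16 v=8: → [16,20),[15,19),[14,18),[13,17); WM=12
i=13 t=16 v=9: → [16,20),[15,19),[14,18),[13,17); WM=12
i=14 t=17 v=7: → [17,21),[16,20),[15,19),[14,18); WM=14; [9,13) fires=7 [10,14) fires=7
i=15 t=18 v=1: → [18,22),[17,21),[16,20),[15,19); WM=14
i=16 t=19 v=1: → [19,23),[18,22),[17,21),[16,20); WM=14
i=17 t=22 v=9: → [22,26),[21,25),[20,24),[19,23); WM=19; [11,15) fires=7 [12,16) fires=7 [13,17) fires=9 [14,18) fires=9 [15,19) fires=9
i=18 t=23 v=8: → [23,27),[22,26),[21,25),[20,24); WM=19
i=19 t=23 v=7: → [23,27),[22,26),[21,25),[20,24); WM=19

[0,4)=7 [1,5)=7 [4,8)=1 [5,9)=1 [6,10)=1 [7,11)=7 [8,12)=7 [9,13)=7 [10,14)=7 [11,15)=7 [12,16)=7 [13,17)=9 [14,18)=9 [15,19)=9 [16,20)=9 [17,21)=7 [18,22)=1 [19,23)=9 [20,24)=9 [21,25)=9 [22,26)=9 [23,27)=8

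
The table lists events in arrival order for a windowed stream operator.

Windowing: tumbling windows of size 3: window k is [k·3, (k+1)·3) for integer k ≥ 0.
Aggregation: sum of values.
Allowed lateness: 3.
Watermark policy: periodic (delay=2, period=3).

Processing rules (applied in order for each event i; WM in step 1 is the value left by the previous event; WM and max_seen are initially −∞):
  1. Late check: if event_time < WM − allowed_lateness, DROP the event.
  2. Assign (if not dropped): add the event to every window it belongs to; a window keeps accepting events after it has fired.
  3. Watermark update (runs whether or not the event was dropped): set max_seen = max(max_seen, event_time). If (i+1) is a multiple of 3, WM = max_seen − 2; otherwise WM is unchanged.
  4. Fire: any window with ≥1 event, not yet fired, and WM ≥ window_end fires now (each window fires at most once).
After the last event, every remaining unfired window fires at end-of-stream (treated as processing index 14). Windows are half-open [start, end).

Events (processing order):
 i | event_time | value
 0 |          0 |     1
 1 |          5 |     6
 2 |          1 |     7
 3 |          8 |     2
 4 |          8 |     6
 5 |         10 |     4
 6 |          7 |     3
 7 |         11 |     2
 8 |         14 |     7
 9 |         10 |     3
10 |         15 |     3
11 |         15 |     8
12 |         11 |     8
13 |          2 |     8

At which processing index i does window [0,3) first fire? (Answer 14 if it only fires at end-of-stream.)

2

i=0 t=0 v=1: → [0,3); WM=−∞
i=1 t=5 v=6: → [3,6); WM=−∞
i=2 t=1 v=7: → [0,3); WM=3; [0,3) fires=8
i=3 t=8 v=2: → [6,9); WM=3
i=4 t=8 v=6: → [6,9); WM=3
i=5 t=10 v=4: → [9,12); WM=8; [3,6) fires=6
i=6 t=7 v=3: → [6,9); WM=8
i=7 t=11 v=2: → [9,12); WM=8
i=8 t=14 v=7: → [12,15); WM=12; [6,9) fires=11 [9,12) fires=6
i=9 t=10 v=3: → [9,12); WM=12
i=10 t=15 v=3: → [15,18); WM=12
i=11 t=15 v=8: → [15,18); WM=13
i=12 t=11 v=8: → [9,12); WM=13
i=13 t=2 v=8: DROP (t<13-3); WM=13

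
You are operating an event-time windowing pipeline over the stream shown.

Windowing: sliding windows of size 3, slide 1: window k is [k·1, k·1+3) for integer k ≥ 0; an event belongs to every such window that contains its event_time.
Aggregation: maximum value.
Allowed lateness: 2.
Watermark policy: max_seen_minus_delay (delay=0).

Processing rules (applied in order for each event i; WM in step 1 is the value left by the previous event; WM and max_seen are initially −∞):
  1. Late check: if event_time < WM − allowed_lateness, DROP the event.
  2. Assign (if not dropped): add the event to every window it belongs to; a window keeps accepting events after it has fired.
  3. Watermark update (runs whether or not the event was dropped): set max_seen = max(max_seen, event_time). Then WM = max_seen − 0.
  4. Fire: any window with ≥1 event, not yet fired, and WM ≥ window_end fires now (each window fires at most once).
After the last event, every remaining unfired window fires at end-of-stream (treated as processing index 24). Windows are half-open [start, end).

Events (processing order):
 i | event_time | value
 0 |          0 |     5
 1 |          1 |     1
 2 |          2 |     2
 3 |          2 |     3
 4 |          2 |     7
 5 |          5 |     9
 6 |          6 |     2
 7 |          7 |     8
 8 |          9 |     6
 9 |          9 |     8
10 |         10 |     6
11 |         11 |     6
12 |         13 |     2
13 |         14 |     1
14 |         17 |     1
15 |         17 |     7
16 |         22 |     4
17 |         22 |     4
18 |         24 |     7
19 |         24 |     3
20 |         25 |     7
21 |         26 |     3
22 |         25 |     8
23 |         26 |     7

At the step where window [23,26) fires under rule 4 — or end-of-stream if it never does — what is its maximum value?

i=0 t=0 v=5: → [0,3); WM=0
i=1 t=1 v=1: → [1,4),[0,3); WM=1
i=2 t=2 v=2: → [2,5),[1,4),[0,3); WM=2
i=3 t=2 v=3: → [2,5),[1,4),[0,3); WM=2
i=4 t=2 v=7: → [2,5),[1,4),[0,3); WM=2
i=5 t=5 v=9: → [5,8),[4,7),[3,6); WM=5; [0,3) fires=7 [1,4) fires=7 [2,5) fires=7
i=6 t=6 v=2: → [6,9),[5,8),[4,7); WM=6; [3,6) fires=9
i=7 t=7 v=8: → [7,10),[6,9),[5,8); WM=7; [4,7) fires=9
i=8 t=9 v=6: → [9,12),[8,11),[7,10); WM=9; [5,8) fires=9 [6,9) fires=8
i=9 t=9 v=8: → [9,12),[8,11),[7,10); WM=9
i=10 t=10 v=6: → [10,13),[9,12),[8,11); WM=10; [7,10) fires=8
i=11 t=11 v=6: → [11,14),[10,13),[9,12); WM=11; [8,11) fires=8
i=12 t=13 v=2: → [13,16),[12,15),[11,14); WM=13; [9,12) fires=8 [10,13) fires=6
i=13 t=14 v=1: → [14,17),[13,16),[12,15); WM=14; [11,14) fires=6
i=14 t=17 v=1: → [17,20),[16,19),[15,18); WM=17; [12,15) fires=2 [13,16) fires=2 [14,17) fires=1
i=15 t=17 v=7: → [17,20),[16,19),[15,18); WM=17
i=16 t=22 v=4: → [22,25),[21,24),[20,23); WM=22; [15,18) fires=7 [16,19) fires=7 [17,20) fires=7
i=17 t=22 v=4: → [22,25),[21,24),[20,23); WM=22
i=18 t=24 v=7: → [24,27),[23,26),[22,25); WM=24; [20,23) fires=4 [21,24) fires=4
i=19 t=24 v=3: → [24,27),[23,26),[22,25); WM=24
i=20 t=25 v=7: → [25,28),[24,27),[23,26); WM=25; [22,25) fires=7
i=21 t=26 v=3: → [26,29),[25,28),[24,27); WM=26; [23,26) fires=7
i=22 t=25 v=8: → [25,28),[24,27),[23,26); WM=26
i=23 t=26 v=7: → [26,29),[25,28),[24,27); WM=26

7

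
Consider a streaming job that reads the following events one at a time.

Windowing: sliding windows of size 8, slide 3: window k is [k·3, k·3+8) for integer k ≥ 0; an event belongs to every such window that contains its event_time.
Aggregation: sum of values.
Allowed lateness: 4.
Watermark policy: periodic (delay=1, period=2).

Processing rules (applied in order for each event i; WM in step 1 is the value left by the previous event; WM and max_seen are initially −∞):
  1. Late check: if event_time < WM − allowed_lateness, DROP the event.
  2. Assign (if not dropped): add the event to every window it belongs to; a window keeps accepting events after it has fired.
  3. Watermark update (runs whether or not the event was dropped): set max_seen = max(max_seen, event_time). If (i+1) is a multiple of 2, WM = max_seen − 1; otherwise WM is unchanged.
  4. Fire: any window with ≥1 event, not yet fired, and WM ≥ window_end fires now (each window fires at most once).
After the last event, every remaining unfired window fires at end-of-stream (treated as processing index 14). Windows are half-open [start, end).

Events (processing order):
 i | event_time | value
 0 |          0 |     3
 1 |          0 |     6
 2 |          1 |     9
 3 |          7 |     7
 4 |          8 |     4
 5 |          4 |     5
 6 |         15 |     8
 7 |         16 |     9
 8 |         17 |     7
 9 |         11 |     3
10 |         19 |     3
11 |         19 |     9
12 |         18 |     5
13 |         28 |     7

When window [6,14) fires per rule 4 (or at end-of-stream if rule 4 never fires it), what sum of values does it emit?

11

i=0 t=0 v=3: → [0,8); WM=−∞
i=1 t=0 v=6: → [0,8); WM=-1
i=2 t=1 v=9: → [0,8); WM=-1
i=3 t=7 v=7: → [6,14),[3,11),[0,8); WM=6
i=4 t=8 v=4: → [6,14),[3,11); WM=6
i=5 t=4 v=5: → [3,11),[0,8); WM=7
i=6 t=15 v=8: → [15,23),[12,20),[9,17); WM=7
i=7 t=16 v=9: → [15,23),[12,20),[9,17); WM=15; [0,8) fires=30 [3,11) fires=16 [6,14) fires=11
i=8 t=17 v=7: → [15,23),[12,20); WM=15
i=9 t=11 v=3: → [9,17),[6,14); WM=16
i=10 t=19 v=3: → [18,26),[15,23),[12,20); WM=16
i=11 t=19 v=9: → [18,26),[15,23),[12,20); WM=18; [9,17) fires=20
i=12 t=18 v=5: → [18,26),[15,23),[12,20); WM=18
i=13 t=28 v=7: → [27,35),[24,32),[21,29); WM=27; [12,20) fires=41 [15,23) fires=41 [18,26) fires=17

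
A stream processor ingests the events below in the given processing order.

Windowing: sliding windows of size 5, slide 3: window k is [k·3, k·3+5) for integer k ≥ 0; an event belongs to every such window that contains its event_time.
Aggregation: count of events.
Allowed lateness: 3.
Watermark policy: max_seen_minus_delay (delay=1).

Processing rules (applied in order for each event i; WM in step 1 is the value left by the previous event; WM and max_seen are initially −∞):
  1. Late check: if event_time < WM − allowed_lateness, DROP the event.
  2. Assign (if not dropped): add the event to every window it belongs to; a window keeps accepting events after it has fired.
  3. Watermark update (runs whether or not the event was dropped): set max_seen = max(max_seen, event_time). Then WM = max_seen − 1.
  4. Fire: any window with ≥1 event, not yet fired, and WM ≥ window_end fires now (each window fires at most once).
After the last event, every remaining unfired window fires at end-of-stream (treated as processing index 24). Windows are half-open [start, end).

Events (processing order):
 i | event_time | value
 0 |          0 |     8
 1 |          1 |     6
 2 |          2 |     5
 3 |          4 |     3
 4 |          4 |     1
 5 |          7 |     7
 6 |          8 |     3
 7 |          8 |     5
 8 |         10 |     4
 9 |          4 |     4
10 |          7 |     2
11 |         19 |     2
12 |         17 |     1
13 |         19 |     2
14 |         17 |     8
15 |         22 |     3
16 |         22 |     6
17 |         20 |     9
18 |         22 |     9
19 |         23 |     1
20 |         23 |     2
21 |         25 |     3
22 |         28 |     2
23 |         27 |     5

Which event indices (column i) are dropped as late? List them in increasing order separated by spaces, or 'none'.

9

i=0 t=0 v=8: → [0,5); WM=-1
i=1 t=1 v=6: → [0,5); WM=0
i=2 t=2 v=5: → [0,5); WM=1
i=3 t=4 v=3: → [3,8),[0,5); WM=3
i=4 t=4 v=1: → [3,8),[0,5); WM=3
i=5 t=7 v=7: → [6,11),[3,8); WM=6; [0,5) fires=5
i=6 t=8 v=3: → [6,11); WM=7
i=7 t=8 v=5: → [6,11); WM=7
i=8 t=10 v=4: → [9,14),[6,11); WM=9; [3,8) fires=3
i=9 t=4 v=4: DROP (t<9-3); WM=9
i=10 t=7 v=2: → [6,11),[3,8); WM=9
i=11 t=19 v=2: → [18,23),[15,20); WM=18; [6,11) fires=5 [9,14) fires=1
i=12 t=17 v=1: → [15,20); WM=18
i=13 t=19 v=2: → [18,23),[15,20); WM=18
i=14 t=17 v=8: → [15,20); WM=18
i=15 t=22 v=3: → [21,26),[18,23); WM=21; [15,20) fires=4
i=16 t=22 v=6: → [21,26),[18,23); WM=21
i=17 t=20 v=9: → [18,23); WM=21
i=18 t=22 v=9: → [21,26),[18,23); WM=21
i=19 t=23 v=1: → [21,26); WM=22
i=20 t=23 v=2: → [21,26); WM=22
i=21 t=25 v=3: → [24,29),[21,26); WM=24; [18,23) fires=6
i=22 t=28 v=2: → [27,32),[24,29); WM=27; [21,26) fires=6
i=23 t=27 v=5: → [27,32),[24,29); WM=27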